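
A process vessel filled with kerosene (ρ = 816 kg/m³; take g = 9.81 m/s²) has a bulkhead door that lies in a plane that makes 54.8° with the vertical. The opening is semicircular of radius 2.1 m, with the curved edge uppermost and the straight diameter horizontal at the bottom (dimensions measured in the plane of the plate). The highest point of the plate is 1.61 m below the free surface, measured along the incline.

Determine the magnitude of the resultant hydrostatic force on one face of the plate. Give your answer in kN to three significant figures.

γ = ρg = 816 × 9.81 / 1000 = 8.00496 kN/m³.
The plate makes 54.8° with the vertical, i.e. θ = 90° − 54.8° = 35.2° to the horizontal. Measuring y along the incline from the free-surface line, vertical depth h = y·sinθ with sinθ = 0.576432.
The centroid lies 4r/(3π) = 0.891268 m above the diameter, so r − 4r/(3π) = 2.1 − 0.891268 = 1.20873 m below the topmost point, so y_c = 1.61 + 1.20873 = 2.81873 m and h_c = 2.81873 × 0.576432 = 1.62481 m.
A = πr²/2 = π × 2.1²/2 = 6.92721 m².
Resultant F = γ·h_c·A = 8.00496 × 1.62481 × 6.92721 = 90.099 kN.

F ≈ 90.1 kN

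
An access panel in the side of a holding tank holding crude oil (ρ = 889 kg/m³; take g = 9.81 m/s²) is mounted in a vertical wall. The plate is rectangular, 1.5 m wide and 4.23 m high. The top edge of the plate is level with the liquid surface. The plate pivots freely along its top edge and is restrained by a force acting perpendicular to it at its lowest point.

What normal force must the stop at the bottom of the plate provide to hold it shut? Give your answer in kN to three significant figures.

γ = ρg = 889 × 9.81 / 1000 = 8.72109 kN/m³.
The centroid lies 4.23/2 = 2.115 m below the top edge, so the centroid depth is h_c = 2.115 m.
A = 1.5 × 4.23 = 6.345 m².
Resultant F = γ·h_c·A = 8.72109 × 2.115 × 6.345 = 117.034 kN.
I_c = b·h³/12 = 1.5 × 4.23³/12 = 9.46087 m⁴.
Centre of pressure: y_p = y_c + I_c/(y_c·A) = 2.115 + 9.46087/(2.115 × 6.345) = 2.115 + 0.705 = 2.82 m along the plane.
The resultant acts 2.115 + 0.705 = 2.82 m (along the plate) below the hinge at the top edge, so the moment about the hinge is M = F × 2.82 = 117.034 × 2.82 = 330.036 kN·m.
A normal force at the bottom, 4.23 m from the hinge, must supply this moment: P = 330.036/4.23 = 78.0227 kN.

P ≈ 78.0 kN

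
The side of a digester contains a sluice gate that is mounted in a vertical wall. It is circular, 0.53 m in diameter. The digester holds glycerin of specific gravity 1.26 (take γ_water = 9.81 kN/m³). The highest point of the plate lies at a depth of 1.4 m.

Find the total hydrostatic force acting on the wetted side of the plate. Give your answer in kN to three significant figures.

F ≈ 4.54 kN

γ = 1.26 × 9.81 = 12.3606 kN/m³.
The centroid is at the centre, 0.265 m below the top of the plate, so the centroid depth is h_c = 1.4 + 0.265 = 1.665 m.
A = π(0.265)² = 0.220618 m².
Resultant F = γ·h_c·A = 12.3606 × 1.665 × 0.220618 = 4.54041 kN.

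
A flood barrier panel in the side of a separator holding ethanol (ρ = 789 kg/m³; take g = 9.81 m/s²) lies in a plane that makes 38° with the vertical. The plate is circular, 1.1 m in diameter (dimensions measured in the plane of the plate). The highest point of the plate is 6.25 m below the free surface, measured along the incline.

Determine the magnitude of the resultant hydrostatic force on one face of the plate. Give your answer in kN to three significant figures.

γ = ρg = 789 × 9.81 / 1000 = 7.74009 kN/m³.
The plate makes 38° with the vertical, i.e. θ = 90° − 38° = 52° to the horizontal. Measuring y along the incline from the free-surface line, vertical depth h = y·sinθ with sinθ = 0.788011.
The centroid is at the centre, 0.55 m below the top of the plate, so y_c = 6.25 + 0.55 = 6.8 m and h_c = 6.8 × 0.788011 = 5.35847 m.
A = π(0.55)² = 0.950332 m².
Resultant F = γ·h_c·A = 7.74009 × 5.35847 × 0.950332 = 39.4151 kN.

F ≈ 39.4 kN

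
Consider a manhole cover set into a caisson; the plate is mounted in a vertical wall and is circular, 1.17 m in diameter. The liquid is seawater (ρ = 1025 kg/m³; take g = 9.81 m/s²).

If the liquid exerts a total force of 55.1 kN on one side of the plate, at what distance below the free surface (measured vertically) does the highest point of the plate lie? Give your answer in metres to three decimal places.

γ = ρg = 1025 × 9.81 / 1000 = 10.05525 kN/m³.
A = π(0.585)² = 1.07513 m².
From F = γ·h_c·A, the centroid depth is h_c = 55.1/(10.05525 × 1.07513) = 5.0968 m.
The centroid is at the centre, 0.585 m below the top of the plate, so the highest point sits at h_top = 5.0968 − 0.585 = 4.5118 m below the surface.

d_top ≈ 4.512 m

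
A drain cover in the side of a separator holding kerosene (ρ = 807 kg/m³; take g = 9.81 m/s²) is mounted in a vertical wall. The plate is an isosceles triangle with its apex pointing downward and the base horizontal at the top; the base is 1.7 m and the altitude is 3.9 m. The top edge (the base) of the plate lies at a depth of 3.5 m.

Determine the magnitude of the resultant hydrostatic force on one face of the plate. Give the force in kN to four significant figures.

F ≈ 126.0 kN

γ = ρg = 807 × 9.81 / 1000 = 7.91667 kN/m³.
With the apex down, the centroid sits h/3 = 3.9/3 = 1.3 m below the base (the top edge), so the centroid depth is h_c = 3.5 + 1.3 = 4.8 m.
A = ½ × 1.7 × 3.9 = 3.315 m².
Resultant F = γ·h_c·A = 7.91667 × 4.8 × 3.315 = 125.97 kN.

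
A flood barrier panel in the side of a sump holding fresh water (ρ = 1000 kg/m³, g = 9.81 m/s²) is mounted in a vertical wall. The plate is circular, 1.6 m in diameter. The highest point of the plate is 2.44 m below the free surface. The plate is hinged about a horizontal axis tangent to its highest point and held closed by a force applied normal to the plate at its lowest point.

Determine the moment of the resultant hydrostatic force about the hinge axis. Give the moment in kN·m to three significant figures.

M ≈ 54.3 kN·m

γ = ρg = 1000 × 9.81 = 9810 N/m³ = 9.81 kN/m³.
The centroid is at the centre, 0.8 m below the top of the plate, so the centroid depth is h_c = 2.44 + 0.8 = 3.24 m.
A = π(0.8)² = 2.01062 m².
Resultant F = γ·h_c·A = 9.81 × 3.24 × 2.01062 = 63.9064 kN.
I_c = πr⁴/4 = π × 0.8⁴/4 = 0.321699 m⁴.
Centre of pressure: y_p = y_c + I_c/(y_c·A) = 3.24 + 0.321699/(3.24 × 2.01062) = 3.24 + 0.0493827 = 3.28938 m along the plane.
The resultant acts 0.8 + 0.0493827 = 0.849383 m (along the plate) below the hinge at the top edge, so the moment about the hinge is M = F × 0.849383 = 63.9064 × 0.849383 = 54.281 kN·m.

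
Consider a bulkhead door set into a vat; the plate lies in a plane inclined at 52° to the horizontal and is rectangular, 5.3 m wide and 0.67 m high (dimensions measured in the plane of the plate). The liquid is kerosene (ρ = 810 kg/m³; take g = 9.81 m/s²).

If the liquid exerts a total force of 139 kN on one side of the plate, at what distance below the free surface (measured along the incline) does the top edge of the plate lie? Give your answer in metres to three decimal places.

γ = ρg = 810 × 9.81 / 1000 = 7.9461 kN/m³.
A = 5.3 × 0.67 = 3.551 m².
From F = γ·h_c·A, the centroid depth is h_c = 139/(7.9461 × 3.551) = 4.92618 m.
Let θ = 52° be the plate's angle to the horizontal; measure y along the incline from where the plane meets the free surface. Vertical depth h = y·sinθ with sinθ = 0.788011.
Along the incline, y_c = h_c/sinθ = 4.92618/0.788011 = 6.25141 m.
The centroid lies 0.67/2 = 0.335 m below the top edge, so the top edge sits at y_top = 6.25141 − 0.335 = 5.91641 m along the incline.

y_top ≈ 5.916 m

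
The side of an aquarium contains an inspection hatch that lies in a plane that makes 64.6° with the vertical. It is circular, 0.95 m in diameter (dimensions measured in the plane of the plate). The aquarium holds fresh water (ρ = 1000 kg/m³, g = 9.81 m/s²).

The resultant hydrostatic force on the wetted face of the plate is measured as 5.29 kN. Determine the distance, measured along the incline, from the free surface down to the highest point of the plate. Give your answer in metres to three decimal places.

γ = ρg = 1000 × 9.81 = 9810 N/m³ = 9.81 kN/m³.
A = π(0.475)² = 0.708822 m².
From F = γ·h_c·A, the centroid depth is h_c = 5.29/(9.81 × 0.708822) = 0.760763 m.
The plate makes 64.6° with the vertical, i.e. θ = 90° − 64.6° = 25.4° to the horizontal. Measuring y along the incline from the free-surface line, vertical depth h = y·sinθ with sinθ = 0.428935.
Along the incline, y_c = h_c/sinθ = 0.760763/0.428935 = 1.77361 m.
The centroid is at the centre, 0.475 m below the top of the plate, so the highest point sits at y_top = 1.77361 − 0.475 = 1.29861 m along the incline.

y_top ≈ 1.299 m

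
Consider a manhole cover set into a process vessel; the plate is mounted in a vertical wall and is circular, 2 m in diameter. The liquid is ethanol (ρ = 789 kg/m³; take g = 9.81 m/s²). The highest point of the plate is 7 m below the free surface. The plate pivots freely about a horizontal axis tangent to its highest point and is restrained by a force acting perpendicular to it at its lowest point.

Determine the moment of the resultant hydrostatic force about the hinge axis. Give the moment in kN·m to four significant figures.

M ≈ 200.6 kN·m

γ = ρg = 789 × 9.81 / 1000 = 7.74009 kN/m³.
The centroid is at the centre, 1 m below the top of the plate, so the centroid depth is h_c = 7 + 1 = 8 m.
A = π(1)² = 3.14159 m².
Resultant F = γ·h_c·A = 7.74009 × 8 × 3.14159 = 194.53 kN.
I_c = πr⁴/4 = π × 1⁴/4 = 0.785398 m⁴.
Centre of pressure: y_p = y_c + I_c/(y_c·A) = 8 + 0.785398/(8 × 3.14159) = 8 + 0.03125 = 8.03125 m along the plane.
The resultant acts 1 + 0.03125 = 1.03125 m (along the plate) below the hinge at the top edge, so the moment about the hinge is M = F × 1.03125 = 194.53 × 1.03125 = 200.609 kN·m.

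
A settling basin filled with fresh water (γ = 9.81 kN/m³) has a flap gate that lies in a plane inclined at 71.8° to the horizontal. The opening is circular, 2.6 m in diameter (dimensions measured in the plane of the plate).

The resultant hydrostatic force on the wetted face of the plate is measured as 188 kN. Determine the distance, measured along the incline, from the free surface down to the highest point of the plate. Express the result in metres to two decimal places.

γ = 9.81 kN/m³.
A = π(1.3)² = 5.30929 m².
From F = γ·h_c·A, the centroid depth is h_c = 188/(9.81 × 5.30929) = 3.60954 m.
Let θ = 71.8° be the plate's angle to the horizontal; measure y along the incline from where the plane meets the free surface. Vertical depth h = y·sinθ with sinθ = 0.949972.
Along the incline, y_c = h_c/sinθ = 3.60954/0.949972 = 3.79963 m.
The centroid is at the centre, 1.3 m below the top of the plate, so the highest point sits at y_top = 3.79963 − 1.3 = 2.49963 m along the incline.

y_top ≈ 2.50 m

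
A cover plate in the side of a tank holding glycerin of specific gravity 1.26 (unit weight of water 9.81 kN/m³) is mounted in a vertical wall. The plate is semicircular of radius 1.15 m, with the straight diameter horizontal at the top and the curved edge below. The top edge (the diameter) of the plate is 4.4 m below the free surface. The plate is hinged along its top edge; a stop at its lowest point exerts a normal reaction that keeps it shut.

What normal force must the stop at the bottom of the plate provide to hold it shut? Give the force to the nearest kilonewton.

γ = 1.26 × 9.81 = 12.3606 kN/m³.
The centroid of a semicircle lies 4r/(3π) = 0.488075 m from the diameter, here below the top edge, so the centroid depth is h_c = 4.4 + 0.488075 = 4.88808 m.
A = πr²/2 = π × 1.15²/2 = 2.07738 m².
Resultant F = γ·h_c·A = 12.3606 × 4.88808 × 2.07738 = 125.514 kN.
I_c = (π/8 − 8/(9π))·r⁴ = 0.109757 × 1.15⁴ = 0.191966 m⁴.
Centre of pressure: y_p = y_c + I_c/(y_c·A) = 4.88808 + 0.191966/(4.88808 × 2.07738) = 4.88808 + 0.0189047 = 4.90698 m along the plane.
The resultant acts 0.488075 + 0.0189047 = 0.50698 m (along the plate) below the hinge at the top edge, so the moment about the hinge is M = F × 0.50698 = 125.514 × 0.50698 = 63.6331 kN·m.
A normal force at the bottom, 1.15 m from the hinge, must supply this moment: P = 63.6331/1.15 = 55.3331 kN.

P ≈ 55 kN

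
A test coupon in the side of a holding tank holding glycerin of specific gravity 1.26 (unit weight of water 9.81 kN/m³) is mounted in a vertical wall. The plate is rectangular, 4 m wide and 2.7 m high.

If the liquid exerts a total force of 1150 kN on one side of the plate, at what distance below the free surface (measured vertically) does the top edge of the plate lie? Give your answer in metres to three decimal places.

γ = 1.26 × 9.81 = 12.3606 kN/m³.
A = 4 × 2.7 = 10.8 m².
From F = γ·h_c·A, the centroid depth is h_c = 1150/(12.3606 × 10.8) = 8.61459 m.
The centroid lies 2.7/2 = 1.35 m below the top edge, so the top edge sits at h_top = 8.61459 − 1.35 = 7.26459 m below the surface.

d_top ≈ 7.265 m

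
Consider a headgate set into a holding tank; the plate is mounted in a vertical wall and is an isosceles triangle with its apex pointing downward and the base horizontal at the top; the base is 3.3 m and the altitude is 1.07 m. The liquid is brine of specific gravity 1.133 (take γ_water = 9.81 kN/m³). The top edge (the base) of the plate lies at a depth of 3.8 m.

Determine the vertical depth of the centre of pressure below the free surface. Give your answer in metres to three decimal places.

γ = 1.133 × 9.81 = 11.11473 kN/m³.
With the apex down, the centroid sits h/3 = 1.07/3 = 0.356667 m below the base (the top edge), so the centroid depth is h_c = 3.8 + 0.356667 = 4.15667 m.
A = ½ × 3.3 × 1.07 = 1.7655 m².
Resultant F = γ·h_c·A = 11.11473 × 4.15667 × 1.7655 = 81.5666 kN.
I_c = b·h³/36 = 3.3 × 1.07³/36 = 0.112296 m⁴.
Centre of pressure: y_p = y_c + I_c/(y_c·A) = 4.15667 + 0.112296/(4.15667 × 1.7655) = 4.15667 + 0.0153021 = 4.17197 m along the plane.

h_p = 4.172 m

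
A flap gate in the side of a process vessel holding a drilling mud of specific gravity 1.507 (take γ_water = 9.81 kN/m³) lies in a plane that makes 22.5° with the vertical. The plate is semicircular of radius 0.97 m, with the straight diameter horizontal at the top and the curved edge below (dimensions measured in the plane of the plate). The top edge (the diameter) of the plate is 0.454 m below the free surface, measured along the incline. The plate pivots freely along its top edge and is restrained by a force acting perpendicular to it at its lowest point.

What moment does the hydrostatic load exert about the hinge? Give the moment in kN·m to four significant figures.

γ = 1.507 × 9.81 = 14.78367 kN/m³.
The plate makes 22.5° with the vertical, i.e. θ = 90° − 22.5° = 67.5° to the horizontal. Measuring y along the incline from the free-surface line, vertical depth h = y·sinθ with sinθ = 0.923880.
The centroid of a semicircle lies 4r/(3π) = 0.411681 m from the diameter, here below the top edge, so y_c = 0.454 + 0.411681 = 0.865681 m and h_c = 0.865681 × 0.923880 = 0.799785 m.
A = πr²/2 = π × 0.97²/2 = 1.47796 m².
Resultant F = γ·h_c·A = 14.78367 × 0.799785 × 1.47796 = 17.475 kN.
I_c = (π/8 − 8/(9π))·r⁴ = 0.109757 × 0.97⁴ = 0.0971671 m⁴.
Centre of pressure: y_p = y_c + I_c/(y_c·A) = 0.865681 + 0.0971671/(0.865681 × 1.47796) = 0.865681 + 0.0759449 = 0.941626 m along the plane.
The resultant acts 0.411681 + 0.0759449 = 0.487626 m (along the plate) below the hinge at the top edge, so the moment about the hinge is M = F × 0.487626 = 17.475 × 0.487626 = 8.52126 kN·m.

M ≈ 8.521 kN·m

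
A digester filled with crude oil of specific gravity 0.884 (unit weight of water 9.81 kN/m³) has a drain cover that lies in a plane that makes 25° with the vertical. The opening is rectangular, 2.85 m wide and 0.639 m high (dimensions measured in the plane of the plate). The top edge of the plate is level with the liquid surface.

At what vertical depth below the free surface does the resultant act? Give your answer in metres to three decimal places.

γ = 0.884 × 9.81 = 8.67204 kN/m³.
The plate makes 25° with the vertical, i.e. θ = 90° − 25° = 65° to the horizontal. Measuring y along the incline from the free-surface line, vertical depth h = y·sinθ with sinθ = 0.906308.
The centroid lies 0.639/2 = 0.3195 m below the top edge, so y_c = 0.3195 m and h_c = 0.3195 × 0.906308 = 0.289565 m.
A = 2.85 × 0.639 = 1.82115 m².
Resultant F = γ·h_c·A = 8.67204 × 0.289565 × 1.82115 = 4.57312 kN.
I_c = b·h³/12 = 2.85 × 0.639³/12 = 0.0619678 m⁴.
Centre of pressure: y_p = y_c + I_c/(y_c·A) = 0.3195 + 0.0619678/(0.3195 × 1.82115) = 0.3195 + 0.1065 = 0.426 m along the plane.
Vertically, h_p = y_p·sinθ = 0.426 × 0.906308 = 0.386087 m.

h_p = 0.386 m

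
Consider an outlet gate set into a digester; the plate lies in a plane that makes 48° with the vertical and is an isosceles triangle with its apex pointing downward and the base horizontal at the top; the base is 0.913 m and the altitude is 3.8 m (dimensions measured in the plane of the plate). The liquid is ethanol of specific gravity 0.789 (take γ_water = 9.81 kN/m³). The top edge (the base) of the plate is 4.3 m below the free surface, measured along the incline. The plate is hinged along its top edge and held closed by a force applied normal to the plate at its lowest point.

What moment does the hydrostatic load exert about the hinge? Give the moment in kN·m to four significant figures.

M ≈ 70.56 kN·m

γ = 0.789 × 9.81 = 7.74009 kN/m³.
The plate makes 48° with the vertical, i.e. θ = 90° − 48° = 42° to the horizontal. Measuring y along the incline from the free-surface line, vertical depth h = y·sinθ with sinθ = 0.669131.
With the apex down, the centroid sits h/3 = 3.8/3 = 1.26667 m below the base (the top edge), so y_c = 4.3 + 1.26667 = 5.56667 m and h_c = 5.56667 × 0.669131 = 3.72483 m.
A = ½ × 0.913 × 3.8 = 1.7347 m².
Resultant F = γ·h_c·A = 7.74009 × 3.72483 × 1.7347 = 50.0123 kN.
I_c = b·h³/36 = 0.913 × 3.8³/36 = 1.39161 m⁴.
Centre of pressure: y_p = y_c + I_c/(y_c·A) = 5.56667 + 1.39161/(5.56667 × 1.7347) = 5.56667 + 0.144111 = 5.71078 m along the plane.
The resultant acts 1.26667 + 0.144111 = 1.41078 m (along the plate) below the hinge at the top edge, so the moment about the hinge is M = F × 1.41078 = 50.0123 × 1.41078 = 70.5564 kN·m.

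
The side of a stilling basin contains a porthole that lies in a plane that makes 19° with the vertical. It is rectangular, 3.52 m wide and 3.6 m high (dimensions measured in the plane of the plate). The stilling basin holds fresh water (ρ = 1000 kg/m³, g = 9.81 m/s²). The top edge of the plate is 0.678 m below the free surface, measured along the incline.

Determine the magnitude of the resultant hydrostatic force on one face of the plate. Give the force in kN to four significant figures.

F ≈ 291.3 kN

γ = ρg = 1000 × 9.81 = 9810 N/m³ = 9.81 kN/m³.
The plate makes 19° with the vertical, i.e. θ = 90° − 19° = 71° to the horizontal. Measuring y along the incline from the free-surface line, vertical depth h = y·sinθ with sinθ = 0.945519.
The centroid lies 3.6/2 = 1.8 m below the top edge, so y_c = 0.678 + 1.8 = 2.478 m and h_c = 2.478 × 0.945519 = 2.343 m.
A = 3.52 × 3.6 = 12.672 m².
Resultant F = γ·h_c·A = 9.81 × 2.343 × 12.672 = 291.264 kN.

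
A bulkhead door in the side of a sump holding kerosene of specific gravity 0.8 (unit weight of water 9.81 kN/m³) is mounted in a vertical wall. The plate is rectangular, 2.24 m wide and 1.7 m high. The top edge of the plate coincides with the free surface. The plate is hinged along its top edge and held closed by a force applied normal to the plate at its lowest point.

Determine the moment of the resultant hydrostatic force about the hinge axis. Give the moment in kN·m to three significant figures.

M ≈ 28.8 kN·m

γ = 0.8 × 9.81 = 7.848 kN/m³.
The centroid lies 1.7/2 = 0.85 m below the top edge, so the centroid depth is h_c = 0.85 m.
A = 2.24 × 1.7 = 3.808 m².
Resultant F = γ·h_c·A = 7.848 × 0.85 × 3.808 = 25.4024 kN.
I_c = b·h³/12 = 2.24 × 1.7³/12 = 0.917093 m⁴.
Centre of pressure: y_p = y_c + I_c/(y_c·A) = 0.85 + 0.917093/(0.85 × 3.808) = 0.85 + 0.283333 = 1.13333 m along the plane.
The resultant acts 0.85 + 0.283333 = 1.13333 m (along the plate) below the hinge at the top edge, so the moment about the hinge is M = F × 1.13333 = 25.4024 × 1.13333 = 28.7893 kN·m.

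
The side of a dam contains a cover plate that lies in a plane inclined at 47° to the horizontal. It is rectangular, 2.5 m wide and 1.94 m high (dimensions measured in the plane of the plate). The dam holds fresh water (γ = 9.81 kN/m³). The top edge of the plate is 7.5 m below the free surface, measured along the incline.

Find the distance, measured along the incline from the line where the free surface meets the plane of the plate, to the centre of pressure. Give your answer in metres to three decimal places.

γ = 9.81 kN/m³.
Let θ = 47° be the plate's angle to the horizontal; measure y along the incline from where the plane meets the free surface. Vertical depth h = y·sinθ with sinθ = 0.731354.
The centroid lies 1.94/2 = 0.97 m below the top edge, so y_c = 7.5 + 0.97 = 8.47 m and h_c = 8.47 × 0.731354 = 6.19457 m.
A = 2.5 × 1.94 = 4.85 m².
Resultant F = γ·h_c·A = 9.81 × 6.19457 × 4.85 = 294.728 kN.
I_c = b·h³/12 = 2.5 × 1.94³/12 = 1.52112 m⁴.
Centre of pressure: y_p = y_c + I_c/(y_c·A) = 8.47 + 1.52112/(8.47 × 4.85) = 8.47 + 0.0370287 = 8.50703 m along the plane.

y_p = 8.507 m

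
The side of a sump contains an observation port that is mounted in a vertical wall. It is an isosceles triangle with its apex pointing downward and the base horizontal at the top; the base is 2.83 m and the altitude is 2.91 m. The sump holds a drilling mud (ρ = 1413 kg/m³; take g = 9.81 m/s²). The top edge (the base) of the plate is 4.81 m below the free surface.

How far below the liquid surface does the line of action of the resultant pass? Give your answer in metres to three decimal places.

γ = ρg = 1413 × 9.81 / 1000 = 13.86153 kN/m³.
With the apex down, the centroid sits h/3 = 2.91/3 = 0.97 m below the base (the top edge), so the centroid depth is h_c = 4.81 + 0.97 = 5.78 m.
A = ½ × 2.83 × 2.91 = 4.11765 m².
Resultant F = γ·h_c·A = 13.86153 × 5.78 × 4.11765 = 329.905 kN.
I_c = b·h³/36 = 2.83 × 2.91³/36 = 1.93715 m⁴.
Centre of pressure: y_p = y_c + I_c/(y_c·A) = 5.78 + 1.93715/(5.78 × 4.11765) = 5.78 + 0.0813928 = 5.86139 m along the plane.

h_p = 5.861 m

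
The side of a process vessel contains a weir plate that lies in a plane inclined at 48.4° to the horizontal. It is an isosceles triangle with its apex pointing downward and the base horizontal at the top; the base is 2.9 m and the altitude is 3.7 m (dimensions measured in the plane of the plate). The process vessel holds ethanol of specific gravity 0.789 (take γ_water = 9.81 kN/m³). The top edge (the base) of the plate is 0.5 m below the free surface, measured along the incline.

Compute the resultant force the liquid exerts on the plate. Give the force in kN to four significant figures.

F ≈ 53.82 kN

γ = 0.789 × 9.81 = 7.74009 kN/m³.
Let θ = 48.4° be the plate's angle to the horizontal; measure y along the incline from where the plane meets the free surface. Vertical depth h = y·sinθ with sinθ = 0.747798.
With the apex down, the centroid sits h/3 = 3.7/3 = 1.23333 m below the base (the top edge), so y_c = 0.5 + 1.23333 = 1.73333 m and h_c = 1.73333 × 0.747798 = 1.29618 m.
A = ½ × 2.9 × 3.7 = 5.365 m².
Resultant F = γ·h_c·A = 7.74009 × 1.29618 × 5.365 = 53.8246 kN.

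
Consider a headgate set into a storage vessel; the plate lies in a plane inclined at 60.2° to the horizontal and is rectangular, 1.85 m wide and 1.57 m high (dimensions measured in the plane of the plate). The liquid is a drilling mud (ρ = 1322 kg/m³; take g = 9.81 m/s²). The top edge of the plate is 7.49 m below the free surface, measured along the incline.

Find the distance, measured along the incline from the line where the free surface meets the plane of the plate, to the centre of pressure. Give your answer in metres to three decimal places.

γ = ρg = 1322 × 9.81 / 1000 = 12.96882 kN/m³.
Let θ = 60.2° be the plate's angle to the horizontal; measure y along the incline from where the plane meets the free surface. Vertical depth h = y·sinθ with sinθ = 0.867765.
The centroid lies 1.57/2 = 0.785 m below the top edge, so y_c = 7.49 + 0.785 = 8.275 m and h_c = 8.275 × 0.867765 = 7.18076 m.
A = 1.85 × 1.57 = 2.9045 m².
Resultant F = γ·h_c·A = 12.96882 × 7.18076 × 2.9045 = 270.484 kN.
I_c = b·h³/12 = 1.85 × 1.57³/12 = 0.596609 m⁴.
Centre of pressure: y_p = y_c + I_c/(y_c·A) = 8.275 + 0.596609/(8.275 × 2.9045) = 8.275 + 0.0248228 = 8.29982 m along the plane.

y_p = 8.300 m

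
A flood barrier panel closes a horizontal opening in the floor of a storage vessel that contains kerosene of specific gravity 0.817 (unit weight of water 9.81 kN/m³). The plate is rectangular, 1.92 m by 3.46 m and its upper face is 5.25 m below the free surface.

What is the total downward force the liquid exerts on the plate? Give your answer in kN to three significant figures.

γ = 0.817 × 9.81 = 8.01477 kN/m³.
The plate is horizontal, so pressure is uniform at p = γ·h = 8.01477 × 5.25 = 42.0775 kN/m².
A = 1.92 × 3.46 = 6.6432 m².
F = p·A = 42.0775 × 6.6432 = 279.529 kN.

F ≈ 280 kN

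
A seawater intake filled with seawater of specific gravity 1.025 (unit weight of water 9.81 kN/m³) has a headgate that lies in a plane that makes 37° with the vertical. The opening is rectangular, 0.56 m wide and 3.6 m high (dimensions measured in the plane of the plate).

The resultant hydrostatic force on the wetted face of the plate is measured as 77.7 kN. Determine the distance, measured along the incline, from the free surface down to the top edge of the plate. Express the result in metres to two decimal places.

y_top ≈ 3.00 m

γ = 1.025 × 9.81 = 10.05525 kN/m³.
A = 0.56 × 3.6 = 2.016 m².
From F = γ·h_c·A, the centroid depth is h_c = 77.7/(10.05525 × 2.016) = 3.83299 m.
The plate makes 37° with the vertical, i.e. θ = 90° − 37° = 53° to the horizontal. Measuring y along the incline from the free-surface line, vertical depth h = y·sinθ with sinθ = 0.798636.
Along the incline, y_c = h_c/sinθ = 3.83299/0.798636 = 4.79942 m.
The centroid lies 3.6/2 = 1.8 m below the top edge, so the top edge sits at y_top = 4.79942 − 1.8 = 2.99942 m along the incline.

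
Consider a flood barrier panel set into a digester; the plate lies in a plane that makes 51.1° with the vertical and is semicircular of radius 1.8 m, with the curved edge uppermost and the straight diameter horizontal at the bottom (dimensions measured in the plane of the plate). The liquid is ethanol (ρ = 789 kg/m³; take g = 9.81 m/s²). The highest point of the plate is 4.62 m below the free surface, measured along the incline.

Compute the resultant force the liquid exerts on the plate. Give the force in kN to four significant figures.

F ≈ 139.9 kN

γ = ρg = 789 × 9.81 / 1000 = 7.74009 kN/m³.
The plate makes 51.1° with the vertical, i.e. θ = 90° − 51.1° = 38.9° to the horizontal. Measuring y along the incline from the free-surface line, vertical depth h = y·sinθ with sinθ = 0.627963.
The centroid lies 4r/(3π) = 0.763944 m above the diameter, so r − 4r/(3π) = 1.8 − 0.763944 = 1.03606 m below the topmost point, so y_c = 4.62 + 1.03606 = 5.65606 m and h_c = 5.65606 × 0.627963 = 3.5518 m.
A = πr²/2 = π × 1.8²/2 = 5.08938 m².
Resultant F = γ·h_c·A = 7.74009 × 3.5518 × 5.08938 = 139.913 kN.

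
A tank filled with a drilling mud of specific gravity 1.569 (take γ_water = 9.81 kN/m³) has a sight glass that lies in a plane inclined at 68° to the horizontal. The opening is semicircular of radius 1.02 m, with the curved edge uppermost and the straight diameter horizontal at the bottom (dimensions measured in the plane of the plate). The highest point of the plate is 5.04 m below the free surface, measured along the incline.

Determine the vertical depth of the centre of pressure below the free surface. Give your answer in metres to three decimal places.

h_p = 5.229 m

γ = 1.569 × 9.81 = 15.39189 kN/m³.
Let θ = 68° be the plate's angle to the horizontal; measure y along the incline from where the plane meets the free surface. Vertical depth h = y·sinθ with sinθ = 0.927184.
The centroid lies 4r/(3π) = 0.432901 m above the diameter, so r − 4r/(3π) = 1.02 − 0.432901 = 0.587099 m below the topmost point, so y_c = 5.04 + 0.587099 = 5.6271 m and h_c = 5.6271 × 0.927184 = 5.21736 m.
A = πr²/2 = π × 1.02²/2 = 1.63426 m².
Resultant F = γ·h_c·A = 15.39189 × 5.21736 × 1.63426 = 131.239 kN.
I_c = (π/8 − 8/(9π))·r⁴ = 0.109757 × 1.02⁴ = 0.118805 m⁴.
Centre of pressure: y_p = y_c + I_c/(y_c·A) = 5.6271 + 0.118805/(5.6271 × 1.63426) = 5.6271 + 0.012919 = 5.64002 m along the plane.
Vertically, h_p = y_p·sinθ = 5.64002 × 0.927184 = 5.22934 m.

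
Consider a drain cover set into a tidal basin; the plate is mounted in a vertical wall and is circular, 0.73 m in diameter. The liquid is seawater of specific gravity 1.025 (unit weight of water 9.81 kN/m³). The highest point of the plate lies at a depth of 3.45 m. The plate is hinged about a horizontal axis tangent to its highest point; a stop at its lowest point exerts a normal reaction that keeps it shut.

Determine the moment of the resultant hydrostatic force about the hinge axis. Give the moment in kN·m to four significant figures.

M ≈ 6.000 kN·m

γ = 1.025 × 9.81 = 10.05525 kN/m³.
The centroid is at the centre, 0.365 m below the top of the plate, so the centroid depth is h_c = 3.45 + 0.365 = 3.815 m.
A = π(0.365)² = 0.418539 m².
Resultant F = γ·h_c·A = 10.05525 × 3.815 × 0.418539 = 16.0555 kN.
I_c = πr⁴/4 = π × 0.365⁴/4 = 0.01394 m⁴.
Centre of pressure: y_p = y_c + I_c/(y_c·A) = 3.815 + 0.01394/(3.815 × 0.418539) = 3.815 + 0.00873036 = 3.82373 m along the plane.
The resultant acts 0.365 + 0.00873036 = 0.37373 m (along the plate) below the hinge at the top edge, so the moment about the hinge is M = F × 0.37373 = 16.0555 × 0.37373 = 6.00042 kN·m.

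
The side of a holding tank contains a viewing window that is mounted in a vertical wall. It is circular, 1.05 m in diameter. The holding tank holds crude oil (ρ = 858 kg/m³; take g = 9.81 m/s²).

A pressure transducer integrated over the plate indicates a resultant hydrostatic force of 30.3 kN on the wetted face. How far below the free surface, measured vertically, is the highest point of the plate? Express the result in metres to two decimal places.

γ = ρg = 858 × 9.81 / 1000 = 8.41698 kN/m³.
A = π(0.525)² = 0.865901 m².
From F = γ·h_c·A, the centroid depth is h_c = 30.3/(8.41698 × 0.865901) = 4.15736 m.
The centroid is at the centre, 0.525 m below the top of the plate, so the highest point sits at h_top = 4.15736 − 0.525 = 3.63236 m below the surface.

d_top ≈ 3.63 m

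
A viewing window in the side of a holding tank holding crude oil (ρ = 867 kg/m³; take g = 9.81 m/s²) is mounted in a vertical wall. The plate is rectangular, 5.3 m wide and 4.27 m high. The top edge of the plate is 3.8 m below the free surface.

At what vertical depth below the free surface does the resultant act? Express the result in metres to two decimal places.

h_p = 6.19 m

γ = ρg = 867 × 9.81 / 1000 = 8.50527 kN/m³.
The centroid lies 4.27/2 = 2.135 m below the top edge, so the centroid depth is h_c = 3.8 + 2.135 = 5.935 m.
A = 5.3 × 4.27 = 22.631 m².
Resultant F = γ·h_c·A = 8.50527 × 5.935 × 22.631 = 1142.39 kN.
I_c = b·h³/12 = 5.3 × 4.27³/12 = 34.3857 m⁴.
Centre of pressure: y_p = y_c + I_c/(y_c·A) = 5.935 + 34.3857/(5.935 × 22.631) = 5.935 + 0.256008 = 6.19101 m along the plane.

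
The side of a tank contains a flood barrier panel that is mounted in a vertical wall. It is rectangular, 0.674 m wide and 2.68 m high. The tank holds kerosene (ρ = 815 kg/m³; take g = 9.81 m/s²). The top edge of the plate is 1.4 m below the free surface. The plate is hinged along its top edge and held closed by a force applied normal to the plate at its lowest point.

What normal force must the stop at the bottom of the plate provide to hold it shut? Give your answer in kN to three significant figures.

γ = ρg = 815 × 9.81 / 1000 = 7.99515 kN/m³.
The centroid lies 2.68/2 = 1.34 m below the top edge, so the centroid depth is h_c = 1.4 + 1.34 = 2.74 m.
A = 0.674 × 2.68 = 1.80632 m².
Resultant F = γ·h_c·A = 7.99515 × 2.74 × 1.80632 = 39.5705 kN.
I_c = b·h³/12 = 0.674 × 2.68³/12 = 1.08114 m⁴.
Centre of pressure: y_p = y_c + I_c/(y_c·A) = 2.74 + 1.08114/(2.74 × 1.80632) = 2.74 + 0.218442 = 2.95844 m along the plane.
The resultant acts 1.34 + 0.218442 = 1.55844 m (along the plate) below the hinge at the top edge, so the moment about the hinge is M = F × 1.55844 = 39.5705 × 1.55844 = 61.6683 kN·m.
A normal force at the bottom, 2.68 m from the hinge, must supply this moment: P = 61.6683/2.68 = 23.0106 kN.

P ≈ 23.0 kN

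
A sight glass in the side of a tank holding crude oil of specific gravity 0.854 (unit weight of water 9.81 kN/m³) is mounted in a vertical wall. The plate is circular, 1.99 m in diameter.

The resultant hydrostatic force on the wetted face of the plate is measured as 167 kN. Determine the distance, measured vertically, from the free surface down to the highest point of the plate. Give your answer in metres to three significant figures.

γ = 0.854 × 9.81 = 8.37774 kN/m³.
A = π(0.995)² = 3.11026 m².
From F = γ·h_c·A, the centroid depth is h_c = 167/(8.37774 × 3.11026) = 6.40904 m.
The centroid is at the centre, 0.995 m below the top of the plate, so the highest point sits at h_top = 6.40904 − 0.995 = 5.41404 m below the surface.

d_top ≈ 5.41 m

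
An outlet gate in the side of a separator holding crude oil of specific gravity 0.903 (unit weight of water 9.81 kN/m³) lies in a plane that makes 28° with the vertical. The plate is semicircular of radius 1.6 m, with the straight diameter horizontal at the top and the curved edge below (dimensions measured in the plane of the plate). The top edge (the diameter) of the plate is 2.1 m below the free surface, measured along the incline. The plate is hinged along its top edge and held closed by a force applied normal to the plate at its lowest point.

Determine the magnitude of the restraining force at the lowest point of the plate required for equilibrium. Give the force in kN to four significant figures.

γ = 0.903 × 9.81 = 8.85843 kN/m³.
The plate makes 28° with the vertical, i.e. θ = 90° − 28° = 62° to the horizontal. Measuring y along the incline from the free-surface line, vertical depth h = y·sinθ with sinθ = 0.882948.
The centroid of a semicircle lies 4r/(3π) = 0.679061 m from the diameter, here below the top edge, so y_c = 2.1 + 0.679061 = 2.77906 m and h_c = 2.77906 × 0.882948 = 2.45377 m.
A = πr²/2 = π × 1.6²/2 = 4.02124 m².
Resultant F = γ·h_c·A = 8.85843 × 2.45377 × 4.02124 = 87.4079 kN.
I_c = (π/8 − 8/(9π))·r⁴ = 0.109757 × 1.6⁴ = 0.719303 m⁴.
Centre of pressure: y_p = y_c + I_c/(y_c·A) = 2.77906 + 0.719303/(2.77906 × 4.02124) = 2.77906 + 0.0643656 = 2.84343 m along the plane.
The resultant acts 0.679061 + 0.0643656 = 0.743427 m (along the plate) below the hinge at the top edge, so the moment about the hinge is M = F × 0.743427 = 87.4079 × 0.743427 = 64.9814 kN·m.
A normal force at the bottom, 1.6 m from the hinge, must supply this moment: P = 64.9814/1.6 = 40.6134 kN.

P ≈ 40.61 kN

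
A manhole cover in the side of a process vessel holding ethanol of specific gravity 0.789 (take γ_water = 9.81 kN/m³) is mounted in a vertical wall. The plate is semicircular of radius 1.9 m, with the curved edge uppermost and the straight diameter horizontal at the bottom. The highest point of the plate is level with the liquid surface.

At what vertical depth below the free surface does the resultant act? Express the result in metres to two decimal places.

h_p = 1.32 m

γ = 0.789 × 9.81 = 7.74009 kN/m³.
The centroid lies 4r/(3π) = 0.806385 m above the diameter, so r − 4r/(3π) = 1.9 − 0.806385 = 1.09361 m below the topmost point, so the centroid depth is h_c = 1.09361 m.
A = πr²/2 = π × 1.9²/2 = 5.67057 m².
Resultant F = γ·h_c·A = 7.74009 × 1.09361 × 5.67057 = 47.9993 kN.
I_c = (π/8 − 8/(9π))·r⁴ = 0.109757 × 1.9⁴ = 1.43036 m⁴.
Centre of pressure: y_p = y_c + I_c/(y_c·A) = 1.09361 + 1.43036/(1.09361 × 5.67057) = 1.09361 + 0.230651 = 1.32426 m along the plane.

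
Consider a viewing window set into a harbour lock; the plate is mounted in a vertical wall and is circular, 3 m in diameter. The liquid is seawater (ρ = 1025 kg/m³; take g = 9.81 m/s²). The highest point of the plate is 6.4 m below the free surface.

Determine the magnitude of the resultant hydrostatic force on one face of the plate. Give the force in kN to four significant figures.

F ≈ 561.5 kN

γ = ρg = 1025 × 9.81 / 1000 = 10.05525 kN/m³.
The centroid is at the centre, 1.5 m below the top of the plate, so the centroid depth is h_c = 6.4 + 1.5 = 7.9 m.
A = π(1.5)² = 7.06858 m².
Resultant F = γ·h_c·A = 10.05525 × 7.9 × 7.06858 = 561.503 kN.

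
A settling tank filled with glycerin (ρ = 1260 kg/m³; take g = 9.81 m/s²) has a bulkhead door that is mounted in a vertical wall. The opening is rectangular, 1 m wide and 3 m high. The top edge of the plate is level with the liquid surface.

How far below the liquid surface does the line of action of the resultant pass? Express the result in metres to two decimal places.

γ = ρg = 1260 × 9.81 / 1000 = 12.3606 kN/m³.
The centroid lies 3/2 = 1.5 m below the top edge, so the centroid depth is h_c = 1.5 m.
A = 1 × 3 = 3 m².
Resultant F = γ·h_c·A = 12.3606 × 1.5 × 3 = 55.6227 kN.
I_c = b·h³/12 = 1 × 3³/12 = 2.25 m⁴.
Centre of pressure: y_p = y_c + I_c/(y_c·A) = 1.5 + 2.25/(1.5 × 3) = 1.5 + 0.5 = 2 m along the plane.

h_p = 2.00 m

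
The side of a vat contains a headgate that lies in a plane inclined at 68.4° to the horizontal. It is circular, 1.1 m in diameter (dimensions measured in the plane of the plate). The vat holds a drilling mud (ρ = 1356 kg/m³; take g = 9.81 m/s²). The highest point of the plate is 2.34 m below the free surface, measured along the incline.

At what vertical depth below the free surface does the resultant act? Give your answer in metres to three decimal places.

h_p = 2.711 m

γ = ρg = 1356 × 9.81 / 1000 = 13.30236 kN/m³.
Let θ = 68.4° be the plate's angle to the horizontal; measure y along the incline from where the plane meets the free surface. Vertical depth h = y·sinθ with sinθ = 0.929776.
The centroid is at the centre, 0.55 m below the top of the plate, so y_c = 2.34 + 0.55 = 2.89 m and h_c = 2.89 × 0.929776 = 2.68705 m.
A = π(0.55)² = 0.950332 m².
Resultant F = γ·h_c·A = 13.30236 × 2.68705 × 0.950332 = 33.9688 kN.
I_c = πr⁴/4 = π × 0.55⁴/4 = 0.0718688 m⁴.
Centre of pressure: y_p = y_c + I_c/(y_c·A) = 2.89 + 0.0718688/(2.89 × 0.950332) = 2.89 + 0.0261678 = 2.91617 m along the plane.
Vertically, h_p = y_p·sinθ = 2.91617 × 0.929776 = 2.71138 m.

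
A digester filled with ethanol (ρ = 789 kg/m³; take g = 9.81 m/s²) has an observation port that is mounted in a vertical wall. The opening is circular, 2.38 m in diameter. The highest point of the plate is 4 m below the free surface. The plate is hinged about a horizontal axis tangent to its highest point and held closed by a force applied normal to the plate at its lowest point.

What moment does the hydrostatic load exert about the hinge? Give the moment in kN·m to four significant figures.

M ≈ 224.9 kN·m

γ = ρg = 789 × 9.81 / 1000 = 7.74009 kN/m³.
The centroid is at the centre, 1.19 m below the top of the plate, so the centroid depth is h_c = 4 + 1.19 = 5.19 m.
A = π(1.19)² = 4.44881 m².
Resultant F = γ·h_c·A = 7.74009 × 5.19 × 4.44881 = 178.713 kN.
I_c = πr⁴/4 = π × 1.19⁴/4 = 1.57499 m⁴.
Centre of pressure: y_p = y_c + I_c/(y_c·A) = 5.19 + 1.57499/(5.19 × 4.44881) = 5.19 + 0.0682129 = 5.25821 m along the plane.
The resultant acts 1.19 + 0.0682129 = 1.25821 m (along the plate) below the hinge at the top edge, so the moment about the hinge is M = F × 1.25821 = 178.713 × 1.25821 = 224.858 kN·m.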